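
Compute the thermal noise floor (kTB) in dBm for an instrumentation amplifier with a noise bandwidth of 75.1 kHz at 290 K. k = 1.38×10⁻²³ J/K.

P_n = kTB = 1.38×10⁻²³ × 290 × 7.51×10⁴ = 3.01×10⁻¹⁶ W
In dBm: 10 log₁₀(3.01×10⁻¹⁶ / 10⁻³) = −125.2 dBm

−125.2 dBm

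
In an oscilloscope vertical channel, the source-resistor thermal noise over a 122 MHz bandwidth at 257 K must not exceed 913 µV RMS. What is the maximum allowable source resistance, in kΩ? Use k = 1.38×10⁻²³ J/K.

Johnson–Nyquist: V_n = √(4kTRB) ⇒ R = V_n² / (4kTB)
4kTB = 4 × 1.38×10⁻²³ × 257 × 1.22×10⁸ = 1.73×10⁻¹²
R = (9.13×10⁻⁴)² / 1.73×10⁻¹² = 4.82×10⁵ Ω = 482 kΩ

482 kΩ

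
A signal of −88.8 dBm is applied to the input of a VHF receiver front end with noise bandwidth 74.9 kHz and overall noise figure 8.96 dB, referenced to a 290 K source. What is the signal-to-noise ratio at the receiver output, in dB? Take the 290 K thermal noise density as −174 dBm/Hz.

27.5 dB

Noise floor: N = −174 + 10 log₁₀(B) + NF
10 log₁₀(7.49×10⁴) = 48.74 dB
N = −174 + 48.74 + 8.96 = −116.30 dBm
SNR = P_sig − N = −88.8 − (−116.30) = 27.50 dB → 27.5 dB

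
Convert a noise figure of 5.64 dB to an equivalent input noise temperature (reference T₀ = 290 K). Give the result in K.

F = 10^(5.64/10) = 3.66438
T_e = (F − 1)·T₀ = (3.66438 − 1) × 290 = 773 K

773 K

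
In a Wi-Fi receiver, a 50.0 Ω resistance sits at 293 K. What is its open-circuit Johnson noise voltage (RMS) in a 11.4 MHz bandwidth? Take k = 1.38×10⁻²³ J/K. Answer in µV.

3.04 µV

V_n = √(4kTRB)
4kTRB = 4 × 1.38×10⁻²³ × 293 × 5.00×10¹ × 1.14×10⁷ = 9.22×10⁻¹² V²
V_n = √(9.22×10⁻¹²) = 3.04×10⁻⁶ V = 3.04 µV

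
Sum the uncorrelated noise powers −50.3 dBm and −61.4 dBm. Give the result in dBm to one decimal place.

−50.0 dBm

Convert to linear, add, convert back:
P₁ = 9.33×10⁻⁹ W, P₂ = 7.24×10⁻¹⁰ W
P_tot = 1.01×10⁻⁸ W → 10 log₁₀(P_tot / 10⁻³) = −50.0 dBm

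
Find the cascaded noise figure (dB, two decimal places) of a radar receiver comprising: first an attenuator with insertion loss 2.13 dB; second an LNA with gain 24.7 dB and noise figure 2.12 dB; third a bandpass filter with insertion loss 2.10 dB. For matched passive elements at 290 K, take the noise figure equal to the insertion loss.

4.26 dB

Convert to linear (a loss of L dB is a gain of −L dB): F_i = 10^(NF_i/10), G_i = 10^(G_i,dB/10)
  Stage 1: F_1 = 10^(2.13/10) = 1.633, G_1 = 10^(−2.13/10) = 0.6124
  Stage 2: F_2 = 10^(2.12/10) = 1.629, G_2 = 10^(24.7/10) = 295.1
  Stage 3: F_3 = 10^(2.10/10) = 1.622, G_3 = 10^(−2.10/10) = 0.6166
Friis cascade:
  F = 1.633 + (1.629 − 1)/0.6124 + (1.622 − 1)/180.7 = 2.664
NF = 10 log₁₀(2.664) = 4.26 dB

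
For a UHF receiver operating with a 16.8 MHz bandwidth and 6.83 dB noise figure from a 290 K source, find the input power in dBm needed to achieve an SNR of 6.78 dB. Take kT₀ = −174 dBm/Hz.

Sensitivity = −174 + 10 log₁₀(B) + NF + SNR_min
= −174 + 72.25 + 6.83 + 6.78
= −88.14 dBm → −88.1 dBm

−88.1 dBm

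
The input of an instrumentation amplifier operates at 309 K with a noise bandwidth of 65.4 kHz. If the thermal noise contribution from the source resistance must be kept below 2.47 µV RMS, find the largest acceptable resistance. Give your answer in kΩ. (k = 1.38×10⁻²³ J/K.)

Johnson–Nyquist: V_n = √(4kTRB) ⇒ R = V_n² / (4kTB)
4kTB = 4 × 1.38×10⁻²³ × 309 × 6.54×10⁴ = 1.12×10⁻¹⁵
R = (2.47×10⁻⁶)² / 1.12×10⁻¹⁵ = 5.47×10³ Ω = 5.47 kΩ

5.47 kΩ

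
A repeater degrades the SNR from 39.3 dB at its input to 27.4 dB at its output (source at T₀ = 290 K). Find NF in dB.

11.9 dB

NF (dB) = SNR_in(dB) − SNR_out(dB) when the source is at T₀
NF = 39.3 − 27.4 = 11.9 dB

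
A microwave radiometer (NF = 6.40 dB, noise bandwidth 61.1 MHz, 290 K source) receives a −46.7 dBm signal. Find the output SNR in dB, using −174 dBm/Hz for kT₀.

Noise floor: N = −174 + 10 log₁₀(B) + NF
10 log₁₀(6.11×10⁷) = 77.86 dB
N = −174 + 77.86 + 6.40 = −89.74 dBm
SNR = P_sig − N = −46.7 − (−89.74) = 43.04 dB → 43.0 dB

43.0 dB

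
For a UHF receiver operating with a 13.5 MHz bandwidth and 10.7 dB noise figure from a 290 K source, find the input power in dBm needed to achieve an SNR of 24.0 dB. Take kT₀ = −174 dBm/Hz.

Sensitivity = −174 + 10 log₁₀(B) + NF + SNR_min
= −174 + 71.3 + 10.7 + 24.0
= −68.0 dBm → −68.0 dBm

−68.0 dBm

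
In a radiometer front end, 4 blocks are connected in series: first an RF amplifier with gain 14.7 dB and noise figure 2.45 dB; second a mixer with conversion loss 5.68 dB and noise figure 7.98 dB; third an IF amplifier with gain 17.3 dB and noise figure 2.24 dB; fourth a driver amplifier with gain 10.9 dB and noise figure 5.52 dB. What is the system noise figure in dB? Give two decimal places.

Convert to linear (a loss of L dB is a gain of −L dB): F_i = 10^(NF_i/10), G_i = 10^(G_i,dB/10)
  Stage 1: F_1 = 10^(2.45/10) = 1.758, G_1 = 10^(14.7/10) = 29.51
  Stage 2: F_2 = 10^(7.98/10) = 6.281, G_2 = 10^(−5.68/10) = 0.2704
  Stage 3: F_3 = 10^(2.24/10) = 1.675, G_3 = 10^(17.3/10) = 53.70
  Stage 4: F_4 = 10^(5.52/10) = 3.565, G_4 = 10^(10.9/10) = 12.30
Friis cascade:
  F = 1.758 + (6.281 − 1)/29.51 + (1.675 − 1)/7.980 + (3.565 − 1)/428.5 = 2.027
NF = 10 log₁₀(2.027) = 3.07 dB

3.07 dB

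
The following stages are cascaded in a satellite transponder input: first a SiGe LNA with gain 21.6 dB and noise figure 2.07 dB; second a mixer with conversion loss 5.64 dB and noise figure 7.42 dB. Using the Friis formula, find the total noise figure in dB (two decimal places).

2.15 dB

Convert to linear (a loss of L dB is a gain of −L dB): F_i = 10^(NF_i/10), G_i = 10^(G_i,dB/10)
  Stage 1: F_1 = 10^(2.07/10) = 1.611, G_1 = 10^(21.6/10) = 144.5
  Stage 2: F_2 = 10^(7.42/10) = 5.521, G_2 = 10^(−5.64/10) = 0.2729
Friis cascade:
  F = 1.611 + (5.521 − 1)/144.5 = 1.642
NF = 10 log₁₀(1.642) = 2.15 dB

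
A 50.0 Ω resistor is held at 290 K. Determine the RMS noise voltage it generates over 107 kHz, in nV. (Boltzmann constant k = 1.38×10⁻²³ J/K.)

293 nV

V_n = √(4kTRB)
4kTRB = 4 × 1.38×10⁻²³ × 290 × 5.00×10¹ × 1.07×10⁵ = 8.56×10⁻¹⁴ V²
V_n = √(8.56×10⁻¹⁴) = 2.93×10⁻⁷ V = 293 nV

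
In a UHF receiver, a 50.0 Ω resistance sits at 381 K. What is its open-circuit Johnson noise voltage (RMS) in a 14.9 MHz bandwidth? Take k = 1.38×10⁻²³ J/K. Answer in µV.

3.96 µV

V_n = √(4kTRB)
4kTRB = 4 × 1.38×10⁻²³ × 381 × 5.00×10¹ × 1.49×10⁷ = 1.57×10⁻¹¹ V²
V_n = √(1.57×10⁻¹¹) = 3.96×10⁻⁶ V = 3.96 µV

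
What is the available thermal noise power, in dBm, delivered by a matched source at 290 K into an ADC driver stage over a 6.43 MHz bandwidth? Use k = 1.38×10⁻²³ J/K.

−105.9 dBm

P_n = kTB = 1.38×10⁻²³ × 290 × 6.43×10⁶ = 2.57×10⁻¹⁴ W
In dBm: 10 log₁₀(2.57×10⁻¹⁴ / 10⁻³) = −105.9 dBm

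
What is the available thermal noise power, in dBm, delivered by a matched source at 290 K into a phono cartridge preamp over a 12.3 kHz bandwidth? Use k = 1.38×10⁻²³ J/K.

−133.1 dBm

P_n = kTB = 1.38×10⁻²³ × 290 × 1.23×10⁴ = 4.92×10⁻¹⁷ W
In dBm: 10 log₁₀(4.92×10⁻¹⁷ / 10⁻³) = −133.1 dBm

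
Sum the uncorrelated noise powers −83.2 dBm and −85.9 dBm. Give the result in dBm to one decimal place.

Convert to linear, add, convert back:
P₁ = 4.79×10⁻¹² W, P₂ = 2.57×10⁻¹² W
P_tot = 7.36×10⁻¹² W → 10 log₁₀(P_tot / 10⁻³) = −81.3 dBm

−81.3 dBm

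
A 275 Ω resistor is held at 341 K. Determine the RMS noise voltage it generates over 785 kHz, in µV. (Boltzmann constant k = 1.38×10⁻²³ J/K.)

V_n = √(4kTRB)
4kTRB = 4 × 1.38×10⁻²³ × 341 × 2.75×10² × 7.85×10⁵ = 4.06×10⁻¹² V²
V_n = √(4.06×10⁻¹²) = 2.02×10⁻⁶ V = 2.02 µV

2.02 µV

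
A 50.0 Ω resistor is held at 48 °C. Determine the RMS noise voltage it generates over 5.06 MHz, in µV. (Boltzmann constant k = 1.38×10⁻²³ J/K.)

T = 48 °C + 273.15 = 321.15 K
V_n = √(4kTRB)
4kTRB = 4 × 1.38×10⁻²³ × 321.15 × 5.00×10¹ × 5.06×10⁶ = 4.49×10⁻¹² V²
V_n = √(4.49×10⁻¹²) = 2.12×10⁻⁶ V = 2.12 µV

2.12 µV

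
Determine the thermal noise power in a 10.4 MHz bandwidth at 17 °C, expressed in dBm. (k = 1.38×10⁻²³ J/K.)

T = 17 °C + 273.15 = 290.15 K
P_n = kTB = 1.38×10⁻²³ × 290.15 × 1.04×10⁷ = 4.16×10⁻¹⁴ W
In dBm: 10 log₁₀(4.16×10⁻¹⁴ / 10⁻³) = −103.8 dBm

−103.8 dBm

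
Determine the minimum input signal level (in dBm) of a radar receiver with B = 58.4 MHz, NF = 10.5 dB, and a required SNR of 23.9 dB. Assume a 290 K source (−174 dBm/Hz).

Sensitivity = −174 + 10 log₁₀(B) + NF + SNR_min
= −174 + 77.66 + 10.5 + 23.9
= −61.94 dBm → −61.9 dBm

−61.9 dBm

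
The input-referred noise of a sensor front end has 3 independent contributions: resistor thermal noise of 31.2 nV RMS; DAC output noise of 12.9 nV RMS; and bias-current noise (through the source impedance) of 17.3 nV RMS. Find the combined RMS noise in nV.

Uncorrelated sources add in power (mean-square): V_tot = √(ΣV_i²)
V_tot = √[(3.12×10⁻⁸)² + (1.29×10⁻⁸)² + (1.73×10⁻⁸)²] = 3.79×10⁻⁸ V = 37.9 nV

37.9 nV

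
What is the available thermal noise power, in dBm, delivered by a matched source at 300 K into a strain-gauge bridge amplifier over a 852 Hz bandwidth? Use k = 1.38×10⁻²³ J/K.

−144.5 dBm

P_n = kTB = 1.38×10⁻²³ × 300 × 8.52×10² = 3.53×10⁻¹⁸ W
In dBm: 10 log₁₀(3.53×10⁻¹⁸ / 10⁻³) = −144.5 dBm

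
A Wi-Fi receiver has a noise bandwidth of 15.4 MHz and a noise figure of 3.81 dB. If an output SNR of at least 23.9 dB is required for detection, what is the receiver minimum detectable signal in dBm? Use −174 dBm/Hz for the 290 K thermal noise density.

Sensitivity = −174 + 10 log₁₀(B) + NF + SNR_min
= −174 + 71.88 + 3.81 + 23.9
= −74.41 dBm → −74.4 dBm

−74.4 dBm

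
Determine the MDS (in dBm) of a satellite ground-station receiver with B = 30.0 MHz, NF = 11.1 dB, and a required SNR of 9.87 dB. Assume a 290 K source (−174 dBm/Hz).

−78.3 dBm

Sensitivity = −174 + 10 log₁₀(B) + NF + SNR_min
= −174 + 74.77 + 11.1 + 9.87
= −78.26 dBm → −78.3 dBm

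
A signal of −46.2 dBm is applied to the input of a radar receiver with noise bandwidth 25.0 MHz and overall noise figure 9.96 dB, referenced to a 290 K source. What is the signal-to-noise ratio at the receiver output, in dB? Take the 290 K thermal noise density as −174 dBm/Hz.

43.9 dB

Noise floor: N = −174 + 10 log₁₀(B) + NF
10 log₁₀(2.50×10⁷) = 73.98 dB
N = −174 + 73.98 + 9.96 = −90.06 dBm
SNR = P_sig − N = −46.2 − (−90.06) = 43.86 dB → 43.9 dB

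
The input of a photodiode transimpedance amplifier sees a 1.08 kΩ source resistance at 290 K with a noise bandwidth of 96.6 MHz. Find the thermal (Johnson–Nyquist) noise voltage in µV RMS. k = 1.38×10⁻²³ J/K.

V_n = √(4kTRB)
4kTRB = 4 × 1.38×10⁻²³ × 290 × 1.08×10³ × 9.66×10⁷ = 1.67×10⁻⁹ V²
V_n = √(1.67×10⁻⁹) = 4.09×10⁻⁵ V = 40.9 µV

40.9 µV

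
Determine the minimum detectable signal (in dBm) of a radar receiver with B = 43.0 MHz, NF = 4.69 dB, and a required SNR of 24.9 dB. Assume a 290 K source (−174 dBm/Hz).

Sensitivity = −174 + 10 log₁₀(B) + NF + SNR_min
= −174 + 76.33 + 4.69 + 24.9
= −68.08 dBm → −68.1 dBm

−68.1 dBm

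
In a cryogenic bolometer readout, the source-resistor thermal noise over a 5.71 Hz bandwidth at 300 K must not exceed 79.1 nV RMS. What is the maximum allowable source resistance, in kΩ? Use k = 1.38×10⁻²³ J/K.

66.2 kΩ

Johnson–Nyquist: V_n = √(4kTRB) ⇒ R = V_n² / (4kTB)
4kTB = 4 × 1.38×10⁻²³ × 300 × 5.71×10⁰ = 9.46×10⁻²⁰
R = (7.91×10⁻⁸)² / 9.46×10⁻²⁰ = 6.62×10⁴ Ω = 66.2 kΩ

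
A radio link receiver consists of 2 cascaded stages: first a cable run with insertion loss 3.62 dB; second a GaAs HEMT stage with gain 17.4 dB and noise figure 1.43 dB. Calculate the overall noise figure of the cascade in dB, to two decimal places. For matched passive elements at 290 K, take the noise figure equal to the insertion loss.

5.05 dB

Convert to linear (a loss of L dB is a gain of −L dB): F_i = 10^(NF_i/10), G_i = 10^(G_i,dB/10)
  Stage 1: F_1 = 10^(3.62/10) = 2.301, G_1 = 10^(−3.62/10) = 0.4345
  Stage 2: F_2 = 10^(1.43/10) = 1.390, G_2 = 10^(17.4/10) = 54.95
Friis cascade:
  F = 2.301 + (1.390 − 1)/0.4345 = 3.199
NF = 10 log₁₀(3.199) = 5.05 dB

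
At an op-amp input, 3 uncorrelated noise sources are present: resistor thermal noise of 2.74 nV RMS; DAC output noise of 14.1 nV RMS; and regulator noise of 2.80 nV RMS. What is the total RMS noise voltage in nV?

14.6 nV

Uncorrelated sources add in power (mean-square): V_tot = √(ΣV_i²)
V_tot = √[(2.74×10⁻⁹)² + (1.41×10⁻⁸)² + (2.80×10⁻⁹)²] = 1.46×10⁻⁸ V = 14.6 nV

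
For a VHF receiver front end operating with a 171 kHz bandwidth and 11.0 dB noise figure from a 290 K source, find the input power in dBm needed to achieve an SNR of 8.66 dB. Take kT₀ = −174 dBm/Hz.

−102.0 dBm

Sensitivity = −174 + 10 log₁₀(B) + NF + SNR_min
= −174 + 52.33 + 11.0 + 8.66
= −102.01 dBm → −102.0 dBm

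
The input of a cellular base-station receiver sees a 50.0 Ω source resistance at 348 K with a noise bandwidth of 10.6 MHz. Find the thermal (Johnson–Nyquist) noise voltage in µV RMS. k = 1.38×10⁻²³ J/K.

V_n = √(4kTRB)
4kTRB = 4 × 1.38×10⁻²³ × 348 × 5.00×10¹ × 1.06×10⁷ = 1.02×10⁻¹¹ V²
V_n = √(1.02×10⁻¹¹) = 3.19×10⁻⁶ V = 3.19 µV

3.19 µV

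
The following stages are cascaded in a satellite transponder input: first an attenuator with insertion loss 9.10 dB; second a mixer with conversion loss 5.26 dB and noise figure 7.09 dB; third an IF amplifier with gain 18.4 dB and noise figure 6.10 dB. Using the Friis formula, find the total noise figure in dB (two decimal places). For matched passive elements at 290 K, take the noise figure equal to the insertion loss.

Convert to linear (a loss of L dB is a gain of −L dB): F_i = 10^(NF_i/10), G_i = 10^(G_i,dB/10)
  Stage 1: F_1 = 10^(9.10/10) = 8.128, G_1 = 10^(−9.10/10) = 0.1230
  Stage 2: F_2 = 10^(7.09/10) = 5.117, G_2 = 10^(−5.26/10) = 0.2979
  Stage 3: F_3 = 10^(6.10/10) = 4.074, G_3 = 10^(18.4/10) = 69.18
Friis cascade:
  F = 8.128 + (5.117 − 1)/0.1230 + (4.074 − 1)/0.03664 = 125.5
NF = 10 log₁₀(125.5) = 20.99 dB

20.99 dB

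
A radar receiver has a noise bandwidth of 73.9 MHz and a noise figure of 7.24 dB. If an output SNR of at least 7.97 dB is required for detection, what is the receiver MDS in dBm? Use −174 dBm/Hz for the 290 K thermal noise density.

−80.1 dBm

Sensitivity = −174 + 10 log₁₀(B) + NF + SNR_min
= −174 + 78.69 + 7.24 + 7.97
= −80.10 dBm → −80.1 dBm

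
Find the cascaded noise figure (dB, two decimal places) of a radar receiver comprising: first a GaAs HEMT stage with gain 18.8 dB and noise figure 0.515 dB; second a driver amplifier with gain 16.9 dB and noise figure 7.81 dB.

0.76 dB

Convert to linear (a loss of L dB is a gain of −L dB): F_i = 10^(NF_i/10), G_i = 10^(G_i,dB/10)
  Stage 1: F_1 = 10^(0.515/10) = 1.126, G_1 = 10^(18.8/10) = 75.86
  Stage 2: F_2 = 10^(7.81/10) = 6.039, G_2 = 10^(16.9/10) = 48.98
Friis cascade:
  F = 1.126 + (6.039 − 1)/75.86 = 1.192
NF = 10 log₁₀(1.192) = 0.76 dB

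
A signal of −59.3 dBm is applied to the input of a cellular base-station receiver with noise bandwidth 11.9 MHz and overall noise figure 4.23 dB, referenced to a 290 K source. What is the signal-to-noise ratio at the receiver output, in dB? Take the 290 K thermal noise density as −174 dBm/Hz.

Noise floor: N = −174 + 10 log₁₀(B) + NF
10 log₁₀(1.19×10⁷) = 70.76 dB
N = −174 + 70.76 + 4.23 = −99.01 dBm
SNR = P_sig − N = −59.3 − (−99.01) = 39.71 dB → 39.7 dB

39.7 dB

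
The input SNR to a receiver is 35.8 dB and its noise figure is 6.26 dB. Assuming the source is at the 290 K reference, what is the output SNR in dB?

By definition F = SNR_in/SNR_out, so in dB: SNR_out = SNR_in − NF
SNR_out = 35.8 − 6.26 = 29.54 dB

29.54 dB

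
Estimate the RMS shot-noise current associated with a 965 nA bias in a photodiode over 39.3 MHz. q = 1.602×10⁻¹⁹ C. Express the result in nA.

I_n = √(2qI·B)
2qI·B = 2 × 1.602×10⁻¹⁹ × 9.65×10⁻⁷ × 3.93×10⁷ = 1.22×10⁻¹⁷ A²
I_n = √(1.22×10⁻¹⁷) = 3.49×10⁻⁹ A = 3.49 nA

3.49 nA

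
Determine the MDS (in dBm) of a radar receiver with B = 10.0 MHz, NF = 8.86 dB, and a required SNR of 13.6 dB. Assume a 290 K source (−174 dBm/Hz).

Sensitivity = −174 + 10 log₁₀(B) + NF + SNR_min
= −174 + 70 + 8.86 + 13.6
= −81.54 dBm → −81.5 dBm

−81.5 dBm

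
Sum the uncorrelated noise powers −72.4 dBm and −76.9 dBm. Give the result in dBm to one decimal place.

−71.1 dBm

Convert to linear, add, convert back:
P₁ = 5.75×10⁻¹¹ W, P₂ = 2.04×10⁻¹¹ W
P_tot = 7.80×10⁻¹¹ W → 10 log₁₀(P_tot / 10⁻³) = −71.1 dBm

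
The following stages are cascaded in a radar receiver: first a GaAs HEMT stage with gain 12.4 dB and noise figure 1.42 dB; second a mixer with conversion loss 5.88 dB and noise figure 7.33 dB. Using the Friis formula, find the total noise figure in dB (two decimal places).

Convert to linear (a loss of L dB is a gain of −L dB): F_i = 10^(NF_i/10), G_i = 10^(G_i,dB/10)
  Stage 1: F_1 = 10^(1.42/10) = 1.387, G_1 = 10^(12.4/10) = 17.38
  Stage 2: F_2 = 10^(7.33/10) = 5.408, G_2 = 10^(−5.88/10) = 0.2582
Friis cascade:
  F = 1.387 + (5.408 − 1)/17.38 = 1.640
NF = 10 log₁₀(1.640) = 2.15 dB

2.15 dB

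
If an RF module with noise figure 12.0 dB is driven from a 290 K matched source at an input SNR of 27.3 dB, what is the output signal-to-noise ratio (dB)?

15.3 dB

By definition F = SNR_in/SNR_out, so in dB: SNR_out = SNR_in − NF
SNR_out = 27.3 − 12.0 = 15.3 dB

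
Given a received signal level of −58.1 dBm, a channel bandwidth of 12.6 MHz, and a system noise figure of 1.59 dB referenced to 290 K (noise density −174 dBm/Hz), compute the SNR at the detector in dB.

Noise floor: N = −174 + 10 log₁₀(B) + NF
10 log₁₀(1.26×10⁷) = 71 dB
N = −174 + 71 + 1.59 = −101.41 dBm
SNR = P_sig − N = −58.1 − (−101.41) = 43.31 dB → 43.3 dB

43.3 dB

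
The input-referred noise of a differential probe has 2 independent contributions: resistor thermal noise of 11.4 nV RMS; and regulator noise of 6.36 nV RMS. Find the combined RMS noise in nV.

13.1 nV

Uncorrelated sources add in power (mean-square): V_tot = √(ΣV_i²)
V_tot = √[(1.14×10⁻⁸)² + (6.36×10⁻⁹)²] = 1.31×10⁻⁸ V = 13.1 nV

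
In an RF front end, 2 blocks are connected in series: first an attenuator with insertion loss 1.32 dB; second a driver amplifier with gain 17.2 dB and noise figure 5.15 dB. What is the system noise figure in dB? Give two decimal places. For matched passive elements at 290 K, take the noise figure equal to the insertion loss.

Convert to linear (a loss of L dB is a gain of −L dB): F_i = 10^(NF_i/10), G_i = 10^(G_i,dB/10)
  Stage 1: F_1 = 10^(1.32/10) = 1.355, G_1 = 10^(−1.32/10) = 0.7379
  Stage 2: F_2 = 10^(5.15/10) = 3.273, G_2 = 10^(17.2/10) = 52.48
Friis cascade:
  F = 1.355 + (3.273 − 1)/0.7379 = 4.436
NF = 10 log₁₀(4.436) = 6.47 dB

6.47 dB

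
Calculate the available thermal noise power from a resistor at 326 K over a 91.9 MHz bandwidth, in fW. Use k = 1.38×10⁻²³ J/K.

P_n = kTB = 1.38×10⁻²³ × 326 × 9.19×10⁷ = 4.13×10⁻¹³ W = 413 fW

413 fW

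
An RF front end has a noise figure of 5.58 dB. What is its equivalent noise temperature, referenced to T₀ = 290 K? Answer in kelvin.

758 K

F = 10^(5.58/10) = 3.6141
T_e = (F − 1)·T₀ = (3.6141 − 1) × 290 = 758 K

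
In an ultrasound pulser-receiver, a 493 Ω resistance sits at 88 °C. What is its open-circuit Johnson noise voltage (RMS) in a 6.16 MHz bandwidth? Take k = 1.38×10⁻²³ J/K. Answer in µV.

7.78 µV

T = 88 °C + 273.15 = 361.15 K
V_n = √(4kTRB)
4kTRB = 4 × 1.38×10⁻²³ × 361.15 × 4.93×10² × 6.16×10⁶ = 6.05×10⁻¹¹ V²
V_n = √(6.05×10⁻¹¹) = 7.78×10⁻⁶ V = 7.78 µV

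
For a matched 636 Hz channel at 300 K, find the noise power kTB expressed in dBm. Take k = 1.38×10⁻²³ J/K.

P_n = kTB = 1.38×10⁻²³ × 300 × 6.36×10² = 2.63×10⁻¹⁸ W
In dBm: 10 log₁₀(2.63×10⁻¹⁸ / 10⁻³) = −145.8 dBm

−145.8 dBm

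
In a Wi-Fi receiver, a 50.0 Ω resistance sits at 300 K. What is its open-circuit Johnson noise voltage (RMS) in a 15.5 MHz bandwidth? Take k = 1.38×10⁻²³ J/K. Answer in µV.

V_n = √(4kTRB)
4kTRB = 4 × 1.38×10⁻²³ × 300 × 5.00×10¹ × 1.55×10⁷ = 1.28×10⁻¹¹ V²
V_n = √(1.28×10⁻¹¹) = 3.58×10⁻⁶ V = 3.58 µV

3.58 µV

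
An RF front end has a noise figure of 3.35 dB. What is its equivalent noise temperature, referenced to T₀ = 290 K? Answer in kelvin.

F = 10^(3.35/10) = 2.16272
T_e = (F − 1)·T₀ = (2.16272 − 1) × 290 = 337 K

337 K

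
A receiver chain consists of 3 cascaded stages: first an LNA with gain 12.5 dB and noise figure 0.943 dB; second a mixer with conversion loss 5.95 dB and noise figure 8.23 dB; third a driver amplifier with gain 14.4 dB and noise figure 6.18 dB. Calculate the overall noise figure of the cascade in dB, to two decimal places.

3.54 dB

Convert to linear (a loss of L dB is a gain of −L dB): F_i = 10^(NF_i/10), G_i = 10^(G_i,dB/10)
  Stage 1: F_1 = 10^(0.943/10) = 1.243, G_1 = 10^(12.5/10) = 17.78
  Stage 2: F_2 = 10^(8.23/10) = 6.653, G_2 = 10^(−5.95/10) = 0.2541
  Stage 3: F_3 = 10^(6.18/10) = 4.150, G_3 = 10^(14.4/10) = 27.54
Friis cascade:
  F = 1.243 + (6.653 − 1)/17.78 + (4.150 − 1)/4.519 = 2.257
NF = 10 log₁₀(2.257) = 3.54 dB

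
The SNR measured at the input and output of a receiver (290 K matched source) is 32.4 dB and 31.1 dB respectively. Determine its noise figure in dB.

NF (dB) = SNR_in(dB) − SNR_out(dB) when the source is at T₀
NF = 32.4 − 31.1 = 1.3 dB

1.3 dB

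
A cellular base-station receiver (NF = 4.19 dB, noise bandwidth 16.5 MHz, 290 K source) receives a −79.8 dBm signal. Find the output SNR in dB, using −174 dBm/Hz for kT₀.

Noise floor: N = −174 + 10 log₁₀(B) + NF
10 log₁₀(1.65×10⁷) = 72.17 dB
N = −174 + 72.17 + 4.19 = −97.64 dBm
SNR = P_sig − N = −79.8 − (−97.64) = 17.84 dB → 17.8 dB

17.8 dB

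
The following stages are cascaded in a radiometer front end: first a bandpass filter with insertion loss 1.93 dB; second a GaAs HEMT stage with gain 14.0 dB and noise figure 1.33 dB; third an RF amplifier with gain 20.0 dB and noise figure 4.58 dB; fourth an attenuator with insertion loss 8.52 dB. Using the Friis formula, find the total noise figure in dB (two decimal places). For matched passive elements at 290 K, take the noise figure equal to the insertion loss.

3.50 dB

Convert to linear (a loss of L dB is a gain of −L dB): F_i = 10^(NF_i/10), G_i = 10^(G_i,dB/10)
  Stage 1: F_1 = 10^(1.93/10) = 1.560, G_1 = 10^(−1.93/10) = 0.6412
  Stage 2: F_2 = 10^(1.33/10) = 1.358, G_2 = 10^(14.0/10) = 25.12
  Stage 3: F_3 = 10^(4.58/10) = 2.871, G_3 = 10^(20.0/10) = 100.0
  Stage 4: F_4 = 10^(8.52/10) = 7.112, G_4 = 10^(−8.52/10) = 0.1406
Friis cascade:
  F = 1.560 + (1.358 − 1)/0.6412 + (2.871 − 1)/16.11 + (7.112 − 1)/1611 = 2.238
NF = 10 log₁₀(2.238) = 3.50 dB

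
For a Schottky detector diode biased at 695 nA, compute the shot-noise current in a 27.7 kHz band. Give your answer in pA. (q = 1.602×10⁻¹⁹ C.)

78.5 pA

I_n = √(2qI·B)
2qI·B = 2 × 1.602×10⁻¹⁹ × 6.95×10⁻⁷ × 2.77×10⁴ = 6.17×10⁻²¹ A²
I_n = √(6.17×10⁻²¹) = 7.85×10⁻¹¹ A = 78.5 pA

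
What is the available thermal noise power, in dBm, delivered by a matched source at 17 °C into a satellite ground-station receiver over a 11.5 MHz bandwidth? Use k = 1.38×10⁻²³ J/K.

T = 17 °C + 273.15 = 290.15 K
P_n = kTB = 1.38×10⁻²³ × 290.15 × 1.15×10⁷ = 4.60×10⁻¹⁴ W
In dBm: 10 log₁₀(4.60×10⁻¹⁴ / 10⁻³) = −103.4 dBm

−103.4 dBm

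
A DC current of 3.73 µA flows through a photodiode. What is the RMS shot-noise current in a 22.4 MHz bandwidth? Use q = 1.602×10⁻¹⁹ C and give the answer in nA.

5.17 nA

I_n = √(2qI·B)
2qI·B = 2 × 1.602×10⁻¹⁹ × 3.73×10⁻⁶ × 2.24×10⁷ = 2.68×10⁻¹⁷ A²
I_n = √(2.68×10⁻¹⁷) = 5.17×10⁻⁹ A = 5.17 nA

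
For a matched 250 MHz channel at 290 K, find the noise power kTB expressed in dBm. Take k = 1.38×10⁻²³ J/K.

−90.0 dBm

P_n = kTB = 1.38×10⁻²³ × 290 × 2.50×10⁸ = 1.00×10⁻¹² W
In dBm: 10 log₁₀(1.00×10⁻¹² / 10⁻³) = −90.0 dBm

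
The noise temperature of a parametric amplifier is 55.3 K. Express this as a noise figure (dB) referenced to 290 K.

0.758 dB

F = 1 + T_e/T₀ = 1 + 55.3/290 = 1.19069
NF = 10 log₁₀(1.19069) = 0.758 dB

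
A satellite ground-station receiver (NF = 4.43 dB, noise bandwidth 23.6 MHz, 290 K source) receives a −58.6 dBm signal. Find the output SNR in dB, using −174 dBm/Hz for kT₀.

Noise floor: N = −174 + 10 log₁₀(B) + NF
10 log₁₀(2.36×10⁷) = 73.73 dB
N = −174 + 73.73 + 4.43 = −95.84 dBm
SNR = P_sig − N = −58.6 − (−95.84) = 37.24 dB → 37.2 dB

37.2 dB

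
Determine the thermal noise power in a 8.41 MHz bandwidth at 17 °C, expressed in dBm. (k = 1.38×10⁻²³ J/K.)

−104.7 dBm

T = 17 °C + 273.15 = 290.15 K
P_n = kTB = 1.38×10⁻²³ × 290.15 × 8.41×10⁶ = 3.37×10⁻¹⁴ W
In dBm: 10 log₁₀(3.37×10⁻¹⁴ / 10⁻³) = −104.7 dBm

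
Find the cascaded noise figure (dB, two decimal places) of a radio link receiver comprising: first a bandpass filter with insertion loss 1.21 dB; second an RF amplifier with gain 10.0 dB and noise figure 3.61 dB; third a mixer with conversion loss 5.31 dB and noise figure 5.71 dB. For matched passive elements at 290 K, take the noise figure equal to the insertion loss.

Convert to linear (a loss of L dB is a gain of −L dB): F_i = 10^(NF_i/10), G_i = 10^(G_i,dB/10)
  Stage 1: F_1 = 10^(1.21/10) = 1.321, G_1 = 10^(−1.21/10) = 0.7568
  Stage 2: F_2 = 10^(3.61/10) = 2.296, G_2 = 10^(10.0/10) = 10.00
  Stage 3: F_3 = 10^(5.71/10) = 3.724, G_3 = 10^(−5.31/10) = 0.2944
Friis cascade:
  F = 1.321 + (2.296 − 1)/0.7568 + (3.724 − 1)/7.568 = 3.394
NF = 10 log₁₀(3.394) = 5.31 dB

5.31 dB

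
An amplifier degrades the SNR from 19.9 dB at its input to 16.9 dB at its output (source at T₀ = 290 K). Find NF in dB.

NF (dB) = SNR_in(dB) − SNR_out(dB) when the source is at T₀
NF = 19.9 − 16.9 = 3.0 dB

3.0 dB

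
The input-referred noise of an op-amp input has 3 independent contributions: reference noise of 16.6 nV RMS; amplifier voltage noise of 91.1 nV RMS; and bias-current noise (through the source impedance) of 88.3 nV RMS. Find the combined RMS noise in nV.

Uncorrelated sources add in power (mean-square): V_tot = √(ΣV_i²)
V_tot = √[(1.66×10⁻⁸)² + (9.11×10⁻⁸)² + (8.83×10⁻⁸)²] = 1.28×10⁻⁷ V = 128 nV

128 nV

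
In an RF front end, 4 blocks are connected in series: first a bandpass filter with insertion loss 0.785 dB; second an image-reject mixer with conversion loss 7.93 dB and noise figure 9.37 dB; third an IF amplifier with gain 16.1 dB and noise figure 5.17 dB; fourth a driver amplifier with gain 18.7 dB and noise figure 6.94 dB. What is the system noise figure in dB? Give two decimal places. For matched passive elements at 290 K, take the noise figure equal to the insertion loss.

14.49 dB

Convert to linear (a loss of L dB is a gain of −L dB): F_i = 10^(NF_i/10), G_i = 10^(G_i,dB/10)
  Stage 1: F_1 = 10^(0.785/10) = 1.198, G_1 = 10^(−0.785/10) = 0.8346
  Stage 2: F_2 = 10^(9.37/10) = 8.650, G_2 = 10^(−7.93/10) = 0.1611
  Stage 3: F_3 = 10^(5.17/10) = 3.289, G_3 = 10^(16.1/10) = 40.74
  Stage 4: F_4 = 10^(6.94/10) = 4.943, G_4 = 10^(18.7/10) = 74.13
Friis cascade:
  F = 1.198 + (8.650 − 1)/0.8346 + (3.289 − 1)/0.1344 + (4.943 − 1)/5.476 = 28.11
NF = 10 log₁₀(28.11) = 14.49 dB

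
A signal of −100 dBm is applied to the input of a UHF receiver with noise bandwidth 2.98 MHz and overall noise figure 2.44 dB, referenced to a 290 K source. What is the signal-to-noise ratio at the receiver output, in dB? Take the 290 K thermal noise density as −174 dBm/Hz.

Noise floor: N = −174 + 10 log₁₀(B) + NF
10 log₁₀(2.98×10⁶) = 64.74 dB
N = −174 + 64.74 + 2.44 = −106.82 dBm
SNR = P_sig − N = −100 − (−106.82) = 6.82 dB → 6.8 dB

6.8 dB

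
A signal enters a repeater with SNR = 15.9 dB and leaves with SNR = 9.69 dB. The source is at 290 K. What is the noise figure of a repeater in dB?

6.21 dB

NF (dB) = SNR_in(dB) − SNR_out(dB) when the source is at T₀
NF = 15.9 − 9.69 = 6.21 dB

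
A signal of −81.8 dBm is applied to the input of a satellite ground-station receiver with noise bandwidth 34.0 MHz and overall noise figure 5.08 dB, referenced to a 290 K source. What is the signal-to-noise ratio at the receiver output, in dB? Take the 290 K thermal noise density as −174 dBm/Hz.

11.8 dB

Noise floor: N = −174 + 10 log₁₀(B) + NF
10 log₁₀(3.40×10⁷) = 75.31 dB
N = −174 + 75.31 + 5.08 = −93.61 dBm
SNR = P_sig − N = −81.8 − (−93.61) = 11.81 dB → 11.8 dB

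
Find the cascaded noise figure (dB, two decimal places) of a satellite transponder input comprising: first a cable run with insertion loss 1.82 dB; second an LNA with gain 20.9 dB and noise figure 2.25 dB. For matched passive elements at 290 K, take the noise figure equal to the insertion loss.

Convert to linear (a loss of L dB is a gain of −L dB): F_i = 10^(NF_i/10), G_i = 10^(G_i,dB/10)
  Stage 1: F_1 = 10^(1.82/10) = 1.521, G_1 = 10^(−1.82/10) = 0.6577
  Stage 2: F_2 = 10^(2.25/10) = 1.679, G_2 = 10^(20.9/10) = 123.0
Friis cascade:
  F = 1.521 + (1.679 − 1)/0.6577 = 2.553
NF = 10 log₁₀(2.553) = 4.07 dB

4.07 dB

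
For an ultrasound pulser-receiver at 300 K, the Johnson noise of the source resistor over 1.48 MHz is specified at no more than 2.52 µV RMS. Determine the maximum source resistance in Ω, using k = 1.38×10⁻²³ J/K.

259 Ω

Johnson–Nyquist: V_n = √(4kTRB) ⇒ R = V_n² / (4kTB)
4kTB = 4 × 1.38×10⁻²³ × 300 × 1.48×10⁶ = 2.45×10⁻¹⁴
R = (2.52×10⁻⁶)² / 2.45×10⁻¹⁴ = 2.59×10² Ω = 259 Ω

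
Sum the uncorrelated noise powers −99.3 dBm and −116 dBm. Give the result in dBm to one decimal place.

−99.2 dBm

Convert to linear, add, convert back:
P₁ = 1.17×10⁻¹³ W, P₂ = 2.51×10⁻¹⁵ W
P_tot = 1.20×10⁻¹³ W → 10 log₁₀(P_tot / 10⁻³) = −99.2 dBm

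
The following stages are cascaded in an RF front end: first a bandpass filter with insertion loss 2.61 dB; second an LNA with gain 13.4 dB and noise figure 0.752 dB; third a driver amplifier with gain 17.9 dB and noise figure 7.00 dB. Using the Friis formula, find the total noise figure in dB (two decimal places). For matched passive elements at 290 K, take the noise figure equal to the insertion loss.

Convert to linear (a loss of L dB is a gain of −L dB): F_i = 10^(NF_i/10), G_i = 10^(G_i,dB/10)
  Stage 1: F_1 = 10^(2.61/10) = 1.824, G_1 = 10^(−2.61/10) = 0.5483
  Stage 2: F_2 = 10^(0.752/10) = 1.189, G_2 = 10^(13.4/10) = 21.88
  Stage 3: F_3 = 10^(7.00/10) = 5.012, G_3 = 10^(17.9/10) = 61.66
Friis cascade:
  F = 1.824 + (1.189 − 1)/0.5483 + (5.012 − 1)/11.99 = 2.503
NF = 10 log₁₀(2.503) = 3.98 dB

3.98 dB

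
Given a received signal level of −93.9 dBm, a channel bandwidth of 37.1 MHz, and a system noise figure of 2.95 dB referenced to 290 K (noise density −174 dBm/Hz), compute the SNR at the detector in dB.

Noise floor: N = −174 + 10 log₁₀(B) + NF
10 log₁₀(3.71×10⁷) = 75.69 dB
N = −174 + 75.69 + 2.95 = −95.36 dBm
SNR = P_sig − N = −93.9 − (−95.36) = 1.46 dB → 1.5 dB

1.5 dB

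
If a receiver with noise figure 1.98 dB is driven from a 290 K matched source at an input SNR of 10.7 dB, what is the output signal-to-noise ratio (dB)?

8.72 dB

By definition F = SNR_in/SNR_out, so in dB: SNR_out = SNR_in − NF
SNR_out = 10.7 − 1.98 = 8.72 dB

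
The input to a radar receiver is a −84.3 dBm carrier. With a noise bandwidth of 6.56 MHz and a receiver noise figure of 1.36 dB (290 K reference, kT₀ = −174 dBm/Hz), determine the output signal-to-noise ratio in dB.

20.2 dB

Noise floor: N = −174 + 10 log₁₀(B) + NF
10 log₁₀(6.56×10⁶) = 68.17 dB
N = −174 + 68.17 + 1.36 = −104.47 dBm
SNR = P_sig − N = −84.3 − (−104.47) = 20.17 dB → 20.2 dB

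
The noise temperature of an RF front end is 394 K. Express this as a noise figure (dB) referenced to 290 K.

F = 1 + T_e/T₀ = 1 + 394/290 = 2.35862
NF = 10 log₁₀(2.35862) = 3.73 dB

3.73 dB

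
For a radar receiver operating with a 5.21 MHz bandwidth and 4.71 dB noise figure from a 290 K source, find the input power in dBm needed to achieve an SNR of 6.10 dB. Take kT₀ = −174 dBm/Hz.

Sensitivity = −174 + 10 log₁₀(B) + NF + SNR_min
= −174 + 67.17 + 4.71 + 6.10
= −96.02 dBm → −96.0 dBm

−96.0 dBm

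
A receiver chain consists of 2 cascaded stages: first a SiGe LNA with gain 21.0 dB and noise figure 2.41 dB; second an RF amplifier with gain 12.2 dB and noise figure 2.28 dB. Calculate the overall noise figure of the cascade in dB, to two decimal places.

2.42 dB

Convert to linear (a loss of L dB is a gain of −L dB): F_i = 10^(NF_i/10), G_i = 10^(G_i,dB/10)
  Stage 1: F_1 = 10^(2.41/10) = 1.742, G_1 = 10^(21.0/10) = 125.9
  Stage 2: F_2 = 10^(2.28/10) = 1.690, G_2 = 10^(12.2/10) = 16.60
Friis cascade:
  F = 1.742 + (1.690 − 1)/125.9 = 1.747
NF = 10 log₁₀(1.747) = 2.42 dB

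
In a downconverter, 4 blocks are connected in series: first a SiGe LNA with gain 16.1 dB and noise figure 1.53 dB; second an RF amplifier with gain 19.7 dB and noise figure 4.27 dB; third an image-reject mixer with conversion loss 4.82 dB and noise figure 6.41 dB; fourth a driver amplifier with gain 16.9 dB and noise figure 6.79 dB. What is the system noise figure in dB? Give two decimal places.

1.67 dB

Convert to linear (a loss of L dB is a gain of −L dB): F_i = 10^(NF_i/10), G_i = 10^(G_i,dB/10)
  Stage 1: F_1 = 10^(1.53/10) = 1.422, G_1 = 10^(16.1/10) = 40.74
  Stage 2: F_2 = 10^(4.27/10) = 2.673, G_2 = 10^(19.7/10) = 93.33
  Stage 3: F_3 = 10^(6.41/10) = 4.375, G_3 = 10^(−4.82/10) = 0.3296
  Stage 4: F_4 = 10^(6.79/10) = 4.775, G_4 = 10^(16.9/10) = 48.98
Friis cascade:
  F = 1.422 + (2.673 − 1)/40.74 + (4.375 − 1)/3802 + (4.775 − 1)/1253 = 1.467
NF = 10 log₁₀(1.467) = 1.67 dB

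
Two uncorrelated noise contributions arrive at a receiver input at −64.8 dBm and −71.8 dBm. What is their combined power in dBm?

−64.0 dBm

Convert to linear, add, convert back:
P₁ = 3.31×10⁻¹⁰ W, P₂ = 6.61×10⁻¹¹ W
P_tot = 3.97×10⁻¹⁰ W → 10 log₁₀(P_tot / 10⁻³) = −64.0 dBm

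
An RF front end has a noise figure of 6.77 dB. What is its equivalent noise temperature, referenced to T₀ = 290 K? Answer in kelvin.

1088 K

F = 10^(6.77/10) = 4.75335
T_e = (F − 1)·T₀ = (4.75335 − 1) × 290 = 1088 K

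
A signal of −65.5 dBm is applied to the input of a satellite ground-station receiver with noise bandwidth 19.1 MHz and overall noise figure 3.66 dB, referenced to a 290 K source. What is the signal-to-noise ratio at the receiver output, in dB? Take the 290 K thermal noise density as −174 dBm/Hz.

32.0 dB

Noise floor: N = −174 + 10 log₁₀(B) + NF
10 log₁₀(1.91×10⁷) = 72.81 dB
N = −174 + 72.81 + 3.66 = −97.53 dBm
SNR = P_sig − N = −65.5 − (−97.53) = 32.03 dB → 32.0 dB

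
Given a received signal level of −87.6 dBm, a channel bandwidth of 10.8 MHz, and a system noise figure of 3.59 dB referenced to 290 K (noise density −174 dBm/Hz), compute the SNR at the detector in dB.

12.5 dB

Noise floor: N = −174 + 10 log₁₀(B) + NF
10 log₁₀(1.08×10⁷) = 70.33 dB
N = −174 + 70.33 + 3.59 = −100.08 dBm
SNR = P_sig − N = −87.6 − (−100.08) = 12.48 dB → 12.5 dB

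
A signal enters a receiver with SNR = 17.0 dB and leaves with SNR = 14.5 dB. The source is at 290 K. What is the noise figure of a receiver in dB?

2.5 dB

NF (dB) = SNR_in(dB) − SNR_out(dB) when the source is at T₀
NF = 17.0 − 14.5 = 2.5 dB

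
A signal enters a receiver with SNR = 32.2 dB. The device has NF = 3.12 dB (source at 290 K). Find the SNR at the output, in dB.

29.08 dB

By definition F = SNR_in/SNR_out, so in dB: SNR_out = SNR_in − NF
SNR_out = 32.2 − 3.12 = 29.08 dB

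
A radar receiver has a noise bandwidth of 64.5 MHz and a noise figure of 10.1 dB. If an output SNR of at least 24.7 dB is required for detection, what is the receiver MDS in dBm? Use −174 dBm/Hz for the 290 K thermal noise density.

Sensitivity = −174 + 10 log₁₀(B) + NF + SNR_min
= −174 + 78.1 + 10.1 + 24.7
= −61.1 dBm → −61.1 dBm

−61.1 dBm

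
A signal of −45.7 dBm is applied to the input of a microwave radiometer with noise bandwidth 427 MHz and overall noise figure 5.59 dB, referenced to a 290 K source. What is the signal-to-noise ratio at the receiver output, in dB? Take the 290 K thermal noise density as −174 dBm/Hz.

Noise floor: N = −174 + 10 log₁₀(B) + NF
10 log₁₀(4.27×10⁸) = 86.3 dB
N = −174 + 86.3 + 5.59 = −82.11 dBm
SNR = P_sig − N = −45.7 − (−82.11) = 36.41 dB → 36.4 dB

36.4 dB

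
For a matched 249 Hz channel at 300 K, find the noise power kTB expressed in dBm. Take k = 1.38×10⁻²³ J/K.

P_n = kTB = 1.38×10⁻²³ × 300 × 2.49×10² = 1.03×10⁻¹⁸ W
In dBm: 10 log₁₀(1.03×10⁻¹⁸ / 10⁻³) = −149.9 dBm

−149.9 dBm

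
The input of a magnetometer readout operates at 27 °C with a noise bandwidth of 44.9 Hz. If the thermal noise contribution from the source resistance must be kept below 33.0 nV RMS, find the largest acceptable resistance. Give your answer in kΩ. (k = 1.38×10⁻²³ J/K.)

T = 27 °C + 273.15 = 300.15 K
Johnson–Nyquist: V_n = √(4kTRB) ⇒ R = V_n² / (4kTB)
4kTB = 4 × 1.38×10⁻²³ × 300.15 × 4.49×10¹ = 7.44×10⁻¹⁹
R = (3.30×10⁻⁸)² / 7.44×10⁻¹⁹ = 1.46×10³ Ω = 1.46 kΩ

1.46 kΩ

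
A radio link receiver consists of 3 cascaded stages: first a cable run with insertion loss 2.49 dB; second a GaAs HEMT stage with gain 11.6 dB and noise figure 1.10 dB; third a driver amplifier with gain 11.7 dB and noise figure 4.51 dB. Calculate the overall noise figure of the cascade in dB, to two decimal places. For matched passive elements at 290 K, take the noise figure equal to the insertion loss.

Convert to linear (a loss of L dB is a gain of −L dB): F_i = 10^(NF_i/10), G_i = 10^(G_i,dB/10)
  Stage 1: F_1 = 10^(2.49/10) = 1.774, G_1 = 10^(−2.49/10) = 0.5636
  Stage 2: F_2 = 10^(1.10/10) = 1.288, G_2 = 10^(11.6/10) = 14.45
  Stage 3: F_3 = 10^(4.51/10) = 2.825, G_3 = 10^(11.7/10) = 14.79
Friis cascade:
  F = 1.774 + (1.288 − 1)/0.5636 + (2.825 − 1)/8.147 = 2.510
NF = 10 log₁₀(2.510) = 4.00 dB

4.00 dB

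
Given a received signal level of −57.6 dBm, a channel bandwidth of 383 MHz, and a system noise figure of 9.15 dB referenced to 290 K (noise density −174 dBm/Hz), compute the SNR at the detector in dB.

21.4 dB

Noise floor: N = −174 + 10 log₁₀(B) + NF
10 log₁₀(3.83×10⁸) = 85.83 dB
N = −174 + 85.83 + 9.15 = −79.02 dBm
SNR = P_sig − N = −57.6 − (−79.02) = 21.42 dB → 21.4 dB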